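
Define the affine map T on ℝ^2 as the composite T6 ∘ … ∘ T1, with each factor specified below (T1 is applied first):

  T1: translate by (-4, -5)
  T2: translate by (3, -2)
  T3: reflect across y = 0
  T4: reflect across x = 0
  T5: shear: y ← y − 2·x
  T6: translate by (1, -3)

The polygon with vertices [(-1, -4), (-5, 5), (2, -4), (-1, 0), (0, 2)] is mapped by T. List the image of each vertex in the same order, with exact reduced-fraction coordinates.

image vertices: (3, 4), (7, -13), (0, 10), (3, 0), (2, 0)

T1 translate by (-4, -5): (-1, -4) → (-5, -9); (-5, 5) → (-9, 0); (2, -4) → (-2, -9); (-1, 0) → (-5, -5); (0, 2) → (-4, -3)
T2 translate by (3, -2): (-5, -9) → (-2, -11); (-9, 0) → (-6, -2); (-2, -9) → (1, -11); (-5, -5) → (-2, -7); (-4, -3) → (-1, -5)
T3 reflect across y = 0: (-2, -11) → (-2, 11); (-6, -2) → (-6, 2); (1, -11) → (1, 11); (-2, -7) → (-2, 7); (-1, -5) → (-1, 5)
T4 reflect across x = 0: (-2, 11) → (2, 11); (-6, 2) → (6, 2); (1, 11) → (-1, 11); (-2, 7) → (2, 7); (-1, 5) → (1, 5)
T5 shear: y ← y − 2·x: (2, 11) → (2, 7); (6, 2) → (6, -10); (-1, 11) → (-1, 13); (2, 7) → (2, 3); (1, 5) → (1, 3)
T6 translate by (1, -3): (2, 7) → (3, 4); (6, -10) → (7, -13); (-1, 13) → (0, 10); (2, 3) → (3, 0); (1, 3) → (2, 0)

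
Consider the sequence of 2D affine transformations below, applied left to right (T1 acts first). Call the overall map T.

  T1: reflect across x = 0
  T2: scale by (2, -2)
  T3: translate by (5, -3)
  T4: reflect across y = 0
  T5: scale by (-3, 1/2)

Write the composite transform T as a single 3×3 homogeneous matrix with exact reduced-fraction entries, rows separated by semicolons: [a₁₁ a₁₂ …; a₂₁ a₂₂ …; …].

T = [6 0 -15; 0 1 3/2; 0 0 1]

T1 = [-1 0 0; 0 1 0; 0 0 1]
T2·T1 = [-2 0 0; 0 -2 0; 0 0 1]
T3·…·T1 = [-2 0 5; 0 -2 -3; 0 0 1]
T4·…·T1 = [-2 0 5; 0 2 3; 0 0 1]
T5·…·T1 = [6 0 -15; 0 1 3/2; 0 0 1]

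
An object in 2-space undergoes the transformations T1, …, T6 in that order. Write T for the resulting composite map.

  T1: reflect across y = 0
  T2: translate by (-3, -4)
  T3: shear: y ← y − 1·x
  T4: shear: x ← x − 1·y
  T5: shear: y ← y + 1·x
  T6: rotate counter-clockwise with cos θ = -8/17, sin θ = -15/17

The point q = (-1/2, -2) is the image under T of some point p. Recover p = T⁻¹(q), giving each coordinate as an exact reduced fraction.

p = (7/2, -3)

T1 = [1 0 0; 0 -1 0; 0 0 1]
T2·T1 = [1 0 -3; 0 -1 -4; 0 0 1]
T3·…·T1 = [1 0 -3; -1 -1 -1; 0 0 1]
T4·…·T1 = [2 1 -2; -1 -1 -1; 0 0 1]
T5·…·T1 = [2 1 -2; 1 0 -3; 0 0 1]
T6·…·T1 = [-1/17 -8/17 -29/17; -38/17 -15/17 54/17; 0 0 1]
det M = -1; M⁻¹ = [15/17 -8/17 3; -38/17 1/17 -4; 0 0 1]
M⁻¹ · (-1/2, -2)ᵀ = (7/2, -3)ᵀ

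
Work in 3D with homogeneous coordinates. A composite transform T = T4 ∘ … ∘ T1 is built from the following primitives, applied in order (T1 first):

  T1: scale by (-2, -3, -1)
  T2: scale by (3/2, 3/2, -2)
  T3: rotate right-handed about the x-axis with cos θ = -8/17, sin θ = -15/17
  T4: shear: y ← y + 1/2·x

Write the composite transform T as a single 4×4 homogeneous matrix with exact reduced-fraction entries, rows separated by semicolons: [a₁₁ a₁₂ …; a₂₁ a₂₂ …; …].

T = [-3 0 0 0; -3/2 36/17 30/17 0; 0 135/34 -16/17 0; 0 0 0 1]

T1 = [-2 0 0 0; 0 -3 0 0; 0 0 -1 0; 0 0 0 1]
T2·T1 = [-3 0 0 0; 0 -9/2 0 0; 0 0 2 0; 0 0 0 1]
T3·…·T1 = [-3 0 0 0; 0 36/17 30/17 0; 0 135/34 -16/17 0; 0 0 0 1]
T4·…·T1 = [-3 0 0 0; -3/2 36/17 30/17 0; 0 135/34 -16/17 0; 0 0 0 1]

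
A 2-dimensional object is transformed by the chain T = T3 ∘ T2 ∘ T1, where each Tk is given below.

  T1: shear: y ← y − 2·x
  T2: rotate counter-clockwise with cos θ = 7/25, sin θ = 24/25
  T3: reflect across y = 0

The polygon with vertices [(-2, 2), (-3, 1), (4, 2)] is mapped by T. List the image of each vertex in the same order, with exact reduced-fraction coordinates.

image vertices: (-158/25, 6/25), (-189/25, 23/25), (172/25, -54/25)

T1 shear: y ← y − 2·x: (-2, 2) → (-2, 6); (-3, 1) → (-3, 7); (4, 2) → (4, -6)
T2 rotate counter-clockwise with cos θ = 7/25, sin θ = 24/25: (-2, 6) → (-158/25, -6/25); (-3, 7) → (-189/25, -23/25); (4, -6) → (172/25, 54/25)
T3 reflect across y = 0: (-158/25, -6/25) → (-158/25, 6/25); (-189/25, -23/25) → (-189/25, 23/25); (172/25, 54/25) → (172/25, -54/25)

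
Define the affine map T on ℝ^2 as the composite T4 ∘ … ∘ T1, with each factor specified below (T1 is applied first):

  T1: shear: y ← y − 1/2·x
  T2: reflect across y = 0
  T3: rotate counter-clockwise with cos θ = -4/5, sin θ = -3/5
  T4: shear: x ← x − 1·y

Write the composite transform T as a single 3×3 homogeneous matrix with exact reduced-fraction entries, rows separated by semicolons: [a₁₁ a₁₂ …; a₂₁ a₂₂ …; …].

T1 = [1 0 0; -1/2 1 0; 0 0 1]
T2·T1 = [1 0 0; 1/2 -1 0; 0 0 1]
T3·…·T1 = [-1/2 -3/5 0; -1 4/5 0; 0 0 1]
T4·…·T1 = [1/2 -7/5 0; -1 4/5 0; 0 0 1]

T = [1/2 -7/5 0; -1 4/5 0; 0 0 1]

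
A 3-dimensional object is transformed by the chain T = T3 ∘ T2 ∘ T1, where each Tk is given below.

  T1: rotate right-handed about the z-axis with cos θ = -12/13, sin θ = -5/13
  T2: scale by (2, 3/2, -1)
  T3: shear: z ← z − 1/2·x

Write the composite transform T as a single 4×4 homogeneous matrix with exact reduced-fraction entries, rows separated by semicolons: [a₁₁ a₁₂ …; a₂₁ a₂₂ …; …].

T = [-24/13 10/13 0 0; -15/26 -18/13 0 0; 12/13 -5/13 -1 0; 0 0 0 1]

T1 = [-12/13 5/13 0 0; -5/13 -12/13 0 0; 0 0 1 0; 0 0 0 1]
T2·T1 = [-24/13 10/13 0 0; -15/26 -18/13 0 0; 0 0 -1 0; 0 0 0 1]
T3·…·T1 = [-24/13 10/13 0 0; -15/26 -18/13 0 0; 12/13 -5/13 -1 0; 0 0 0 1]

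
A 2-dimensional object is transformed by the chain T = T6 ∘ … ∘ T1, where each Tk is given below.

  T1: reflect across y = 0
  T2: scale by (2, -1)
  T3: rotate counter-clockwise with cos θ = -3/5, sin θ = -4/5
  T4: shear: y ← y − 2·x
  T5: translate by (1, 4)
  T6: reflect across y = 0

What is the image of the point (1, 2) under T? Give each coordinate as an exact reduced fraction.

T1 reflect across y = 0: (1, 2) → (1, -2)
T2 scale by (2, -1): (1, -2) → (2, 2)
T3 rotate counter-clockwise with cos θ = -3/5, sin θ = -4/5: (2, 2) → (2/5, -14/5)
T4 shear: y ← y − 2·x: (2/5, -14/5) → (2/5, -18/5)
T5 translate by (1, 4): (2/5, -18/5) → (7/5, 2/5)
T6 reflect across y = 0: (7/5, 2/5) → (7/5, -2/5)

T(p) = (7/5, -2/5)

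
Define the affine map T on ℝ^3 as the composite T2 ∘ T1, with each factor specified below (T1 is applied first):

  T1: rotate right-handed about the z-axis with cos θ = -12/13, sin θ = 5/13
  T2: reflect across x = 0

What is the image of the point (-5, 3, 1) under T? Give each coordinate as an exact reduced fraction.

T1 rotate right-handed about the z-axis with cos θ = -12/13, sin θ = 5/13: (-5, 3, 1) → (45/13, -61/13, 1)
T2 reflect across x = 0: (45/13, -61/13, 1) → (-45/13, -61/13, 1)

T(p) = (-45/13, -61/13, 1)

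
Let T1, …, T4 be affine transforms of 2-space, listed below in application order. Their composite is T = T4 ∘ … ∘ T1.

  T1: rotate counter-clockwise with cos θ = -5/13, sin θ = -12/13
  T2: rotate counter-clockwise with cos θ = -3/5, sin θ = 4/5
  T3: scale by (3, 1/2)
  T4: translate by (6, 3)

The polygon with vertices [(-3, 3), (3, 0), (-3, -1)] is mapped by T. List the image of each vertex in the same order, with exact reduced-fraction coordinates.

image vertices: (-321/65, 531/130), (957/65, 219/65), (-129/65, 279/130)

T1 rotate counter-clockwise with cos θ = -5/13, sin θ = -12/13: (-3, 3) → (51/13, 21/13); (3, 0) → (-15/13, -36/13); (-3, -1) → (3/13, 41/13)
T2 rotate counter-clockwise with cos θ = -3/5, sin θ = 4/5: (51/13, 21/13) → (-237/65, 141/65); (-15/13, -36/13) → (189/65, 48/65); (3/13, 41/13) → (-173/65, -111/65)
T3 scale by (3, 1/2): (-237/65, 141/65) → (-711/65, 141/130); (189/65, 48/65) → (567/65, 24/65); (-173/65, -111/65) → (-519/65, -111/130)
T4 translate by (6, 3): (-711/65, 141/130) → (-321/65, 531/130); (567/65, 24/65) → (957/65, 219/65); (-519/65, -111/130) → (-129/65, 279/130)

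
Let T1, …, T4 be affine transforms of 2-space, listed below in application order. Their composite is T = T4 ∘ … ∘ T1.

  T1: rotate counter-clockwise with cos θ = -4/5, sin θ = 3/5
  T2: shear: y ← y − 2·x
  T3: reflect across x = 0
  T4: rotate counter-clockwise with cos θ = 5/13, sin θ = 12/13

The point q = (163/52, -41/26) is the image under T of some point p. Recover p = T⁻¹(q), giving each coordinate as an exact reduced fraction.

T1 = [-4/5 -3/5 0; 3/5 -4/5 0; 0 0 1]
T2·T1 = [-4/5 -3/5 0; 11/5 2/5 0; 0 0 1]
T3·…·T1 = [4/5 3/5 0; 11/5 2/5 0; 0 0 1]
T4·…·T1 = [-112/65 -9/65 0; 103/65 46/65 0; 0 0 1]
det M = -1; M⁻¹ = [-46/65 -9/65 0; 103/65 112/65 0; 0 0 1]
M⁻¹ · (163/52, -41/26)ᵀ = (-2, 9/4)ᵀ

p = (-2, 9/4)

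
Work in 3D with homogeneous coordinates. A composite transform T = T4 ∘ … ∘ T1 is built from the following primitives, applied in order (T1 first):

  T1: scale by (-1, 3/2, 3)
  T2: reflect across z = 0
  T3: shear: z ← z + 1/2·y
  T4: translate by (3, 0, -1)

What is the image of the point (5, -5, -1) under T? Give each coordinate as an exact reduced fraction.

T(p) = (-2, -15/2, -7/4)

T1 scale by (-1, 3/2, 3): (5, -5, -1) → (-5, -15/2, -3)
T2 reflect across z = 0: (-5, -15/2, -3) → (-5, -15/2, 3)
T3 shear: z ← z + 1/2·y: (-5, -15/2, 3) → (-5, -15/2, -3/4)
T4 translate by (3, 0, -1): (-5, -15/2, -3/4) → (-2, -15/2, -7/4)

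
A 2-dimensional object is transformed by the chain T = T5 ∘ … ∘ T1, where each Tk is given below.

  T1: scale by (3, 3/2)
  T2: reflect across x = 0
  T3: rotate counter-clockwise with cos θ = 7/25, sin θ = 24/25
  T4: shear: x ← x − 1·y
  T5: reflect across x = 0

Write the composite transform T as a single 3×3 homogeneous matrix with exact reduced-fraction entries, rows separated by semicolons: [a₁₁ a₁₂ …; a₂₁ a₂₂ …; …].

T1 = [3 0 0; 0 3/2 0; 0 0 1]
T2·T1 = [-3 0 0; 0 3/2 0; 0 0 1]
T3·…·T1 = [-21/25 -36/25 0; -72/25 21/50 0; 0 0 1]
T4·…·T1 = [51/25 -93/50 0; -72/25 21/50 0; 0 0 1]
T5·…·T1 = [-51/25 93/50 0; -72/25 21/50 0; 0 0 1]

T = [-51/25 93/50 0; -72/25 21/50 0; 0 0 1]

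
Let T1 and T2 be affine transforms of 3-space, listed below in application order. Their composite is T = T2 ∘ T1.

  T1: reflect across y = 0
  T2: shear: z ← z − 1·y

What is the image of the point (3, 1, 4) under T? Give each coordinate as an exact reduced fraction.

T1 reflect across y = 0: (3, 1, 4) → (3, -1, 4)
T2 shear: z ← z − 1·y: (3, -1, 4) → (3, -1, 5)

T(p) = (3, -1, 5)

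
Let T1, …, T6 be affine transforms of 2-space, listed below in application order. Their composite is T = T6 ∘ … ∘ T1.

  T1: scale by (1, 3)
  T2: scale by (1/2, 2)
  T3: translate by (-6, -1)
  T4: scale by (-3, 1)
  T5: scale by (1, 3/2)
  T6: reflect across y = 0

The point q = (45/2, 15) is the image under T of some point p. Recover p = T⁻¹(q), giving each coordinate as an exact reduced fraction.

T1 = [1 0 0; 0 3 0; 0 0 1]
T2·T1 = [1/2 0 0; 0 6 0; 0 0 1]
T3·…·T1 = [1/2 0 -6; 0 6 -1; 0 0 1]
T4·…·T1 = [-3/2 0 18; 0 6 -1; 0 0 1]
T5·…·T1 = [-3/2 0 18; 0 9 -3/2; 0 0 1]
T6·…·T1 = [-3/2 0 18; 0 -9 3/2; 0 0 1]
det M = 27/2; M⁻¹ = [-2/3 0 12; 0 -1/9 1/6; 0 0 1]
M⁻¹ · (45/2, 15)ᵀ = (-3, -3/2)ᵀ

p = (-3, -3/2)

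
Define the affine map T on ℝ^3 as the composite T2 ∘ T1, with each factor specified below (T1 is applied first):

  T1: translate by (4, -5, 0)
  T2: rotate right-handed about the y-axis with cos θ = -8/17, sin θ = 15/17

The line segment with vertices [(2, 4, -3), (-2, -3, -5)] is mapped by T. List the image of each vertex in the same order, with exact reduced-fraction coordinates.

image vertices: (-93/17, -1, -66/17), (-91/17, -8, 10/17)

T1 translate by (4, -5, 0): (2, 4, -3) → (6, -1, -3); (-2, -3, -5) → (2, -8, -5)
T2 rotate right-handed about the y-axis with cos θ = -8/17, sin θ = 15/17: (6, -1, -3) → (-93/17, -1, -66/17); (2, -8, -5) → (-91/17, -8, 10/17)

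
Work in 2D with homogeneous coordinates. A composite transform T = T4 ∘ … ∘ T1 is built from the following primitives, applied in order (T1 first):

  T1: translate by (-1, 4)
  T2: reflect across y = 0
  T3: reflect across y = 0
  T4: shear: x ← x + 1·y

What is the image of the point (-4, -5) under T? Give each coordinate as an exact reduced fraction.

T1 translate by (-1, 4): (-4, -5) → (-5, -1)
T2 reflect across y = 0: (-5, -1) → (-5, 1)
T3 reflect across y = 0: (-5, 1) → (-5, -1)
T4 shear: x ← x + 1·y: (-5, -1) → (-6, -1)

T(p) = (-6, -1)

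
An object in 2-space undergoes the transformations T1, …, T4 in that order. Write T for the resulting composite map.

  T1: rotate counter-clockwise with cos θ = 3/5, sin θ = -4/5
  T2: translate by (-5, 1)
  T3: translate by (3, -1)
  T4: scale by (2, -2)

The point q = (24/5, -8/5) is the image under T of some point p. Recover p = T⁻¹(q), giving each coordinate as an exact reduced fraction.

T1 = [3/5 4/5 0; -4/5 3/5 0; 0 0 1]
T2·T1 = [3/5 4/5 -5; -4/5 3/5 1; 0 0 1]
T3·…·T1 = [3/5 4/5 -2; -4/5 3/5 0; 0 0 1]
T4·…·T1 = [6/5 8/5 -4; 8/5 -6/5 0; 0 0 1]
det M = -4; M⁻¹ = [3/10 2/5 6/5; 2/5 -3/10 8/5; 0 0 1]
M⁻¹ · (24/5, -8/5)ᵀ = (2, 4)ᵀ

p = (2, 4)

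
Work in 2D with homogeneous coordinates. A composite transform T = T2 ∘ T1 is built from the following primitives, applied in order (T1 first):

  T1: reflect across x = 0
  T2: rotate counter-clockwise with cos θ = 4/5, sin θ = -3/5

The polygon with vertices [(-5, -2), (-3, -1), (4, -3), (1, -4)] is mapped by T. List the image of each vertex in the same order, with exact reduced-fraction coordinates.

image vertices: (14/5, -23/5), (9/5, -13/5), (-5, 0), (-16/5, -13/5)

T1 reflect across x = 0: (-5, -2) → (5, -2); (-3, -1) → (3, -1); (4, -3) → (-4, -3); (1, -4) → (-1, -4)
T2 rotate counter-clockwise with cos θ = 4/5, sin θ = -3/5: (5, -2) → (14/5, -23/5); (3, -1) → (9/5, -13/5); (-4, -3) → (-5, 0); (-1, -4) → (-16/5, -13/5)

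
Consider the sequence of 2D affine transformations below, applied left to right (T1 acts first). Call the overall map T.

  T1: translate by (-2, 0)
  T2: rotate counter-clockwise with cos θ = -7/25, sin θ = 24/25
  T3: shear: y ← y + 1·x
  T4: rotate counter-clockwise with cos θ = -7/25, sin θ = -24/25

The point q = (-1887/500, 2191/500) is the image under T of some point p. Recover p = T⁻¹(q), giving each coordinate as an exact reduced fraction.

p = (5/4, 7/2)

T1 = [1 0 -2; 0 1 0; 0 0 1]
T2·T1 = [-7/25 -24/25 14/25; 24/25 -7/25 -48/25; 0 0 1]
T3·…·T1 = [-7/25 -24/25 14/25; 17/25 -31/25 -34/25; 0 0 1]
T4·…·T1 = [457/625 -576/625 -914/625; 49/625 793/625 -98/625; 0 0 1]
det M = 1; M⁻¹ = [793/625 576/625 2; -49/625 457/625 0; 0 0 1]
M⁻¹ · (-1887/500, 2191/500)ᵀ = (5/4, 7/2)ᵀ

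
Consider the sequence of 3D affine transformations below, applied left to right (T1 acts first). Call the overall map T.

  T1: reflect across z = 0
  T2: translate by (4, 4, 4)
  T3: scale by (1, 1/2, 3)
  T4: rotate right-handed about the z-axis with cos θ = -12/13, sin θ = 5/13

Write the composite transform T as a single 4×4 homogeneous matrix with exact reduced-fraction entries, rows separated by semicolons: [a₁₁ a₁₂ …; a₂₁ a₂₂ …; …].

T1 = [1 0 0 0; 0 1 0 0; 0 0 -1 0; 0 0 0 1]
T2·T1 = [1 0 0 4; 0 1 0 4; 0 0 -1 4; 0 0 0 1]
T3·…·T1 = [1 0 0 4; 0 1/2 0 2; 0 0 -3 12; 0 0 0 1]
T4·…·T1 = [-12/13 -5/26 0 -58/13; 5/13 -6/13 0 -4/13; 0 0 -3 12; 0 0 0 1]

T = [-12/13 -5/26 0 -58/13; 5/13 -6/13 0 -4/13; 0 0 -3 12; 0 0 0 1]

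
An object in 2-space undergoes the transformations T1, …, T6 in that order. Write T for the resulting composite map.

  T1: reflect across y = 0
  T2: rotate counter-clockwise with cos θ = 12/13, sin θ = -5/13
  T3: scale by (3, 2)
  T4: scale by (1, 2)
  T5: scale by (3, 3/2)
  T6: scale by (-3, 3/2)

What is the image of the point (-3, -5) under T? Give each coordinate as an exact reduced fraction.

T(p) = (297/13, 675/13)

T1 reflect across y = 0: (-3, -5) → (-3, 5)
T2 rotate counter-clockwise with cos θ = 12/13, sin θ = -5/13: (-3, 5) → (-11/13, 75/13)
T3 scale by (3, 2): (-11/13, 75/13) → (-33/13, 150/13)
T4 scale by (1, 2): (-33/13, 150/13) → (-33/13, 300/13)
T5 scale by (3, 3/2): (-33/13, 300/13) → (-99/13, 450/13)
T6 scale by (-3, 3/2): (-99/13, 450/13) → (297/13, 675/13)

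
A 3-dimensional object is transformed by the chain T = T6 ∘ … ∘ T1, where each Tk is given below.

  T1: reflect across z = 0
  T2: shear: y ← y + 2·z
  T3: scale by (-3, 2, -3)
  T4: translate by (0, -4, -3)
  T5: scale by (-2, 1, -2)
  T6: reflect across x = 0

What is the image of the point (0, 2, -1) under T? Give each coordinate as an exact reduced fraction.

T(p) = (0, 4, 12)

T1 reflect across z = 0: (0, 2, -1) → (0, 2, 1)
T2 shear: y ← y + 2·z: (0, 2, 1) → (0, 4, 1)
T3 scale by (-3, 2, -3): (0, 4, 1) → (0, 8, -3)
T4 translate by (0, -4, -3): (0, 8, -3) → (0, 4, -6)
T5 scale by (-2, 1, -2): (0, 4, -6) → (0, 4, 12)
T6 reflect across x = 0: (0, 4, 12) → (0, 4, 12)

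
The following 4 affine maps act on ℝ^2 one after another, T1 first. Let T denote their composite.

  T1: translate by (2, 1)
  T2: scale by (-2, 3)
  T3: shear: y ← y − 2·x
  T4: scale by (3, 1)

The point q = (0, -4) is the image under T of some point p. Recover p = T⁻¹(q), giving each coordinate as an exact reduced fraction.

T1 = [1 0 2; 0 1 1; 0 0 1]
T2·T1 = [-2 0 -4; 0 3 3; 0 0 1]
T3·…·T1 = [-2 0 -4; 4 3 11; 0 0 1]
T4·…·T1 = [-6 0 -12; 4 3 11; 0 0 1]
det M = -18; M⁻¹ = [-1/6 0 -2; 2/9 1/3 -1; 0 0 1]
M⁻¹ · (0, -4)ᵀ = (-2, -7/3)ᵀ

p = (-2, -7/3)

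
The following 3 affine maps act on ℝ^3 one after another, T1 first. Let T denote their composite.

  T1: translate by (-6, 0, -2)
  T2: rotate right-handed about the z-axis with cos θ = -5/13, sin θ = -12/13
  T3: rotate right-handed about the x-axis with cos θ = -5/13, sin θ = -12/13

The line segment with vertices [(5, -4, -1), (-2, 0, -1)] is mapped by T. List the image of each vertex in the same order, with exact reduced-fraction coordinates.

image vertices: (-43/13, -628/169, -189/169), (40/13, -948/169, -957/169)

T1 translate by (-6, 0, -2): (5, -4, -1) → (-1, -4, -3); (-2, 0, -1) → (-8, 0, -3)
T2 rotate right-handed about the z-axis with cos θ = -5/13, sin θ = -12/13: (-1, -4, -3) → (-43/13, 32/13, -3); (-8, 0, -3) → (40/13, 96/13, -3)
T3 rotate right-handed about the x-axis with cos θ = -5/13, sin θ = -12/13: (-43/13, 32/13, -3) → (-43/13, -628/169, -189/169); (40/13, 96/13, -3) → (40/13, -948/169, -957/169)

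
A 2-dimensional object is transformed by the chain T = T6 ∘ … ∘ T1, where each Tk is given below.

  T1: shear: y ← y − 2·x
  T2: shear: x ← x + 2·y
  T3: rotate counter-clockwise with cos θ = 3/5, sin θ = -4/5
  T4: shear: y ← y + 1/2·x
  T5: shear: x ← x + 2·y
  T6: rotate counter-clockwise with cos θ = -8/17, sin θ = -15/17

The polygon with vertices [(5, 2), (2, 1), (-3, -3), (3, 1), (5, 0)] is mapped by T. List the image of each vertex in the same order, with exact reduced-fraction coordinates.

image vertices: (213/34, 290/17), (197/85, 110/17), (-351/170, -120/17), (671/170, 180/17), (277/34, 350/17)

T1 shear: y ← y − 2·x: (5, 2) → (5, -8); (2, 1) → (2, -3); (-3, -3) → (-3, 3); (3, 1) → (3, -5); (5, 0) → (5, -10)
T2 shear: x ← x + 2·y: (5, -8) → (-11, -8); (2, -3) → (-4, -3); (-3, 3) → (3, 3); (3, -5) → (-7, -5); (5, -10) → (-15, -10)
T3 rotate counter-clockwise with cos θ = 3/5, sin θ = -4/5: (-11, -8) → (-13, 4); (-4, -3) → (-24/5, 7/5); (3, 3) → (21/5, -3/5); (-7, -5) → (-41/5, 13/5); (-15, -10) → (-17, 6)
T4 shear: y ← y + 1/2·x: (-13, 4) → (-13, -5/2); (-24/5, 7/5) → (-24/5, -1); (21/5, -3/5) → (21/5, 3/2); (-41/5, 13/5) → (-41/5, -3/2); (-17, 6) → (-17, -5/2)
T5 shear: x ← x + 2·y: (-13, -5/2) → (-18, -5/2); (-24/5, -1) → (-34/5, -1); (21/5, 3/2) → (36/5, 3/2); (-41/5, -3/2) → (-56/5, -3/2); (-17, -5/2) → (-22, -5/2)
T6 rotate counter-clockwise with cos θ = -8/17, sin θ = -15/17: (-18, -5/2) → (213/34, 290/17); (-34/5, -1) → (197/85, 110/17); (36/5, 3/2) → (-351/170, -120/17); (-56/5, -3/2) → (671/170, 180/17); (-22, -5/2) → (277/34, 350/17)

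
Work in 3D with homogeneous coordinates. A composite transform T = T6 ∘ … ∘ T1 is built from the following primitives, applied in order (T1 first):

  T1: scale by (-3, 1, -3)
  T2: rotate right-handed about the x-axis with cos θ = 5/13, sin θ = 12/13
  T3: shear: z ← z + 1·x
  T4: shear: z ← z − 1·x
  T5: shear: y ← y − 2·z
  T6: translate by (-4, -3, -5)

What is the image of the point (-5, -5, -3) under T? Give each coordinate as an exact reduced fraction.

T(p) = (11, -142/13, -80/13)

T1 scale by (-3, 1, -3): (-5, -5, -3) → (15, -5, 9)
T2 rotate right-handed about the x-axis with cos θ = 5/13, sin θ = 12/13: (15, -5, 9) → (15, -133/13, -15/13)
T3 shear: z ← z + 1·x: (15, -133/13, -15/13) → (15, -133/13, 180/13)
T4 shear: z ← z − 1·x: (15, -133/13, 180/13) → (15, -133/13, -15/13)
T5 shear: y ← y − 2·z: (15, -133/13, -15/13) → (15, -103/13, -15/13)
T6 translate by (-4, -3, -5): (15, -103/13, -15/13) → (11, -142/13, -80/13)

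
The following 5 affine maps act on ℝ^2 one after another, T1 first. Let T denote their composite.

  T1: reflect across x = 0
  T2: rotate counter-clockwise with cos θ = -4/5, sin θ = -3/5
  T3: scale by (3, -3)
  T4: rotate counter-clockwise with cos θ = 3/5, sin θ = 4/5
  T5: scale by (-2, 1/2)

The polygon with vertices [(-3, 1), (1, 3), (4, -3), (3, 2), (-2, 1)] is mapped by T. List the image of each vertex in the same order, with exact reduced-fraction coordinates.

image vertices: (474/25, 9/50), (-18/25, 237/50), (-702/25, -66/25), (-348/25, 207/50), (66/5, 3/5)

T1 reflect across x = 0: (-3, 1) → (3, 1); (1, 3) → (-1, 3); (4, -3) → (-4, -3); (3, 2) → (-3, 2); (-2, 1) → (2, 1)
T2 rotate counter-clockwise with cos θ = -4/5, sin θ = -3/5: (3, 1) → (-9/5, -13/5); (-1, 3) → (13/5, -9/5); (-4, -3) → (7/5, 24/5); (-3, 2) → (18/5, 1/5); (2, 1) → (-1, -2)
T3 scale by (3, -3): (-9/5, -13/5) → (-27/5, 39/5); (13/5, -9/5) → (39/5, 27/5); (7/5, 24/5) → (21/5, -72/5); (18/5, 1/5) → (54/5, -3/5); (-1, -2) → (-3, 6)
T4 rotate counter-clockwise with cos θ = 3/5, sin θ = 4/5: (-27/5, 39/5) → (-237/25, 9/25); (39/5, 27/5) → (9/25, 237/25); (21/5, -72/5) → (351/25, -132/25); (54/5, -3/5) → (174/25, 207/25); (-3, 6) → (-33/5, 6/5)
T5 scale by (-2, 1/2): (-237/25, 9/25) → (474/25, 9/50); (9/25, 237/25) → (-18/25, 237/50); (351/25, -132/25) → (-702/25, -66/25); (174/25, 207/25) → (-348/25, 207/50); (-33/5, 6/5) → (66/5, 3/5)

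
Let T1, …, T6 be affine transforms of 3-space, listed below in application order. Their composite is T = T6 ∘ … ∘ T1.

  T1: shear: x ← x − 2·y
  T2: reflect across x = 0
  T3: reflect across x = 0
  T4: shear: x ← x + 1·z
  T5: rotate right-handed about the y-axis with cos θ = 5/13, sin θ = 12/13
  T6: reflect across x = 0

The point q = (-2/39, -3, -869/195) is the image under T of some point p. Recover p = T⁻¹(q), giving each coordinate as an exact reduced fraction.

T1 = [1 -2 0 0; 0 1 0 0; 0 0 1 0; 0 0 0 1]
T2·T1 = [-1 2 0 0; 0 1 0 0; 0 0 1 0; 0 0 0 1]
T3·…·T1 = [1 -2 0 0; 0 1 0 0; 0 0 1 0; 0 0 0 1]
T4·…·T1 = [1 -2 1 0; 0 1 0 0; 0 0 1 0; 0 0 0 1]
T5·…·T1 = [5/13 -10/13 17/13 0; 0 1 0 0; -12/13 24/13 -7/13 0; 0 0 0 1]
T6·…·T1 = [-5/13 10/13 -17/13 0; 0 1 0 0; -12/13 24/13 -7/13 0; 0 0 0 1]
det M = -1; M⁻¹ = [7/13 2 -17/13 0; 0 1 0 0; -12/13 0 5/13 0; 0 0 0 1]
M⁻¹ · (-2/39, -3, -869/195)ᵀ = (-1/5, -3, -5/3)ᵀ

p = (-1/5, -3, -5/3)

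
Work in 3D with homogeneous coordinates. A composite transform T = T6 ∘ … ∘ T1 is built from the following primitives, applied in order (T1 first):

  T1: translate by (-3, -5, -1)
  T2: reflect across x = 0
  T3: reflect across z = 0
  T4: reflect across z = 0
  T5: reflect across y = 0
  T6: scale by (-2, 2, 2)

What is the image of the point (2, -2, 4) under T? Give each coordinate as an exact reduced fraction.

T1 translate by (-3, -5, -1): (2, -2, 4) → (-1, -7, 3)
T2 reflect across x = 0: (-1, -7, 3) → (1, -7, 3)
T3 reflect across z = 0: (1, -7, 3) → (1, -7, -3)
T4 reflect across z = 0: (1, -7, -3) → (1, -7, 3)
T5 reflect across y = 0: (1, -7, 3) → (1, 7, 3)
T6 scale by (-2, 2, 2): (1, 7, 3) → (-2, 14, 6)

T(p) = (-2, 14, 6)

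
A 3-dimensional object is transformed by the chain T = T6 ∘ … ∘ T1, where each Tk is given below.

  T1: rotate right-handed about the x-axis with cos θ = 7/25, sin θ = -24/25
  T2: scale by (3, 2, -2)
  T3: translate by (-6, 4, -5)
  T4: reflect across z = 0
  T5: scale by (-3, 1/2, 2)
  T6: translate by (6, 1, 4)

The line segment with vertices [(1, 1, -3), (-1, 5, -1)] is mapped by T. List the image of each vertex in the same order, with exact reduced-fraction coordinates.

T1 rotate right-handed about the x-axis with cos θ = 7/25, sin θ = -24/25: (1, 1, -3) → (1, -13/5, -9/5); (-1, 5, -1) → (-1, 11/25, -127/25)
T2 scale by (3, 2, -2): (1, -13/5, -9/5) → (3, -26/5, 18/5); (-1, 11/25, -127/25) → (-3, 22/25, 254/25)
T3 translate by (-6, 4, -5): (3, -26/5, 18/5) → (-3, -6/5, -7/5); (-3, 22/25, 254/25) → (-9, 122/25, 129/25)
T4 reflect across z = 0: (-3, -6/5, -7/5) → (-3, -6/5, 7/5); (-9, 122/25, 129/25) → (-9, 122/25, -129/25)
T5 scale by (-3, 1/2, 2): (-3, -6/5, 7/5) → (9, -3/5, 14/5); (-9, 122/25, -129/25) → (27, 61/25, -258/25)
T6 translate by (6, 1, 4): (9, -3/5, 14/5) → (15, 2/5, 34/5); (27, 61/25, -258/25) → (33, 86/25, -158/25)

image vertices: (15, 2/5, 34/5), (33, 86/25, -158/25)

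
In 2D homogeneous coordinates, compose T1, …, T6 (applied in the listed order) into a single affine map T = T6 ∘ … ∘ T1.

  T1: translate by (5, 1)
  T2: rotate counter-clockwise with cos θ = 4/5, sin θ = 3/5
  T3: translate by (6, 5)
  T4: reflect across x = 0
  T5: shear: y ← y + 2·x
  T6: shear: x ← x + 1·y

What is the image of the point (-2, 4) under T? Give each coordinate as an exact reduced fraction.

T(p) = (-27/5, 0)

T1 translate by (5, 1): (-2, 4) → (3, 5)
T2 rotate counter-clockwise with cos θ = 4/5, sin θ = 3/5: (3, 5) → (-3/5, 29/5)
T3 translate by (6, 5): (-3/5, 29/5) → (27/5, 54/5)
T4 reflect across x = 0: (27/5, 54/5) → (-27/5, 54/5)
T5 shear: y ← y + 2·x: (-27/5, 54/5) → (-27/5, 0)
T6 shear: x ← x + 1·y: (-27/5, 0) → (-27/5, 0)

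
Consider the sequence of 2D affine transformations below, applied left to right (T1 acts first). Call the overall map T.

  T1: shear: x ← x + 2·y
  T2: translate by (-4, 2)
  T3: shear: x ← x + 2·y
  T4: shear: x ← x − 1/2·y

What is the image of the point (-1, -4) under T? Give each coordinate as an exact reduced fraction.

T(p) = (-16, -2)

T1 shear: x ← x + 2·y: (-1, -4) → (-9, -4)
T2 translate by (-4, 2): (-9, -4) → (-13, -2)
T3 shear: x ← x + 2·y: (-13, -2) → (-17, -2)
T4 shear: x ← x − 1/2·y: (-17, -2) → (-16, -2)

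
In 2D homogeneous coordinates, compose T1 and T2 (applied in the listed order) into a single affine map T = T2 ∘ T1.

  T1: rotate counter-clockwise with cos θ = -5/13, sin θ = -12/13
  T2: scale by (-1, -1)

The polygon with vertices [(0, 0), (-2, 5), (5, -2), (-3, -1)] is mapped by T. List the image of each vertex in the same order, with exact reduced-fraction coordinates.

T1 rotate counter-clockwise with cos θ = -5/13, sin θ = -12/13: (0, 0) → (0, 0); (-2, 5) → (70/13, -1/13); (5, -2) → (-49/13, -50/13); (-3, -1) → (3/13, 41/13)
T2 scale by (-1, -1): (0, 0) → (0, 0); (70/13, -1/13) → (-70/13, 1/13); (-49/13, -50/13) → (49/13, 50/13); (3/13, 41/13) → (-3/13, -41/13)

image vertices: (0, 0), (-70/13, 1/13), (49/13, 50/13), (-3/13, -41/13)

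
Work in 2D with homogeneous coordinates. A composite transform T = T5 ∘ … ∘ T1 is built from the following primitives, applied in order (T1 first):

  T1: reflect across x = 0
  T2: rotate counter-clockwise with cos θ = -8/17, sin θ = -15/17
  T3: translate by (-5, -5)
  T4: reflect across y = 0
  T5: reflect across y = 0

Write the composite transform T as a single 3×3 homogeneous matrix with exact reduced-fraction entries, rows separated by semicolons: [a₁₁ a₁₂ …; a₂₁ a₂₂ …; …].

T1 = [-1 0 0; 0 1 0; 0 0 1]
T2·T1 = [8/17 15/17 0; 15/17 -8/17 0; 0 0 1]
T3·…·T1 = [8/17 15/17 -5; 15/17 -8/17 -5; 0 0 1]
T4·…·T1 = [8/17 15/17 -5; -15/17 8/17 5; 0 0 1]
T5·…·T1 = [8/17 15/17 -5; 15/17 -8/17 -5; 0 0 1]

T = [8/17 15/17 -5; 15/17 -8/17 -5; 0 0 1]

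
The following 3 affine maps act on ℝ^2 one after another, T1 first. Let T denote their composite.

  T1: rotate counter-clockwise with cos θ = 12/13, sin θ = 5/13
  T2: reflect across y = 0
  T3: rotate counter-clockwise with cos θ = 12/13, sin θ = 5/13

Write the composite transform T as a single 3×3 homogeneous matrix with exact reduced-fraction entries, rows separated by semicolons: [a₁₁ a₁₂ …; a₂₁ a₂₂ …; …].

T = [1 0 0; 0 -1 0; 0 0 1]

T1 = [12/13 -5/13 0; 5/13 12/13 0; 0 0 1]
T2·T1 = [12/13 -5/13 0; -5/13 -12/13 0; 0 0 1]
T3·…·T1 = [1 0 0; 0 -1 0; 0 0 1]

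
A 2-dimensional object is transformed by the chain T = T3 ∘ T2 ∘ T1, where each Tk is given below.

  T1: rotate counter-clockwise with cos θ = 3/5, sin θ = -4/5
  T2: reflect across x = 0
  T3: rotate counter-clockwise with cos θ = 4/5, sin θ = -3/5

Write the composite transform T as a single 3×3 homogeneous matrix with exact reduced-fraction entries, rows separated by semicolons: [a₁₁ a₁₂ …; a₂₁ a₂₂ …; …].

T1 = [3/5 4/5 0; -4/5 3/5 0; 0 0 1]
T2·T1 = [-3/5 -4/5 0; -4/5 3/5 0; 0 0 1]
T3·…·T1 = [-24/25 -7/25 0; -7/25 24/25 0; 0 0 1]

T = [-24/25 -7/25 0; -7/25 24/25 0; 0 0 1]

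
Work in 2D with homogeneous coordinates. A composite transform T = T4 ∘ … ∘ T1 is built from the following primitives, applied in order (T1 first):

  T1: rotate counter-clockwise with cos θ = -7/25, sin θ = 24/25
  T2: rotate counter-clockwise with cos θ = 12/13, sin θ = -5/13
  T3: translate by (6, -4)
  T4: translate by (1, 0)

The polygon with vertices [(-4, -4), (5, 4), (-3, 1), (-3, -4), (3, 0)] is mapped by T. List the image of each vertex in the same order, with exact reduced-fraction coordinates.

image vertices: (3423/325, -2736/325), (1163/325, 459/325), (1844/325, -2233/325), (3459/325, -2413/325), (2383/325, -331/325)

T1 rotate counter-clockwise with cos θ = -7/25, sin θ = 24/25: (-4, -4) → (124/25, -68/25); (5, 4) → (-131/25, 92/25); (-3, 1) → (-3/25, -79/25); (-3, -4) → (117/25, -44/25); (3, 0) → (-21/25, 72/25)
T2 rotate counter-clockwise with cos θ = 12/13, sin θ = -5/13: (124/25, -68/25) → (1148/325, -1436/325); (-131/25, 92/25) → (-1112/325, 1759/325); (-3/25, -79/25) → (-431/325, -933/325); (117/25, -44/25) → (1184/325, -1113/325); (-21/25, 72/25) → (108/325, 969/325)
T3 translate by (6, -4): (1148/325, -1436/325) → (3098/325, -2736/325); (-1112/325, 1759/325) → (838/325, 459/325); (-431/325, -933/325) → (1519/325, -2233/325); (1184/325, -1113/325) → (3134/325, -2413/325); (108/325, 969/325) → (2058/325, -331/325)
T4 translate by (1, 0): (3098/325, -2736/325) → (3423/325, -2736/325); (838/325, 459/325) → (1163/325, 459/325); (1519/325, -2233/325) → (1844/325, -2233/325); (3134/325, -2413/325) → (3459/325, -2413/325); (2058/325, -331/325) → (2383/325, -331/325)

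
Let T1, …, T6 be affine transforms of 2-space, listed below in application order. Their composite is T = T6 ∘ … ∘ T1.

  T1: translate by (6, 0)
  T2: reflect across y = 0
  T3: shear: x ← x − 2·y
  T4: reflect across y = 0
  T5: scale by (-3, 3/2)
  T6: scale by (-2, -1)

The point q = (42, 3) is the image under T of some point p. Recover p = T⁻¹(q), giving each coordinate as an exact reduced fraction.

p = (5, -2)

T1 = [1 0 6; 0 1 0; 0 0 1]
T2·T1 = [1 0 6; 0 -1 0; 0 0 1]
T3·…·T1 = [1 2 6; 0 -1 0; 0 0 1]
T4·…·T1 = [1 2 6; 0 1 0; 0 0 1]
T5·…·T1 = [-3 -6 -18; 0 3/2 0; 0 0 1]
T6·…·T1 = [6 12 36; 0 -3/2 0; 0 0 1]
det M = -9; M⁻¹ = [1/6 4/3 -6; 0 -2/3 0; 0 0 1]
M⁻¹ · (42, 3)ᵀ = (5, -2)ᵀ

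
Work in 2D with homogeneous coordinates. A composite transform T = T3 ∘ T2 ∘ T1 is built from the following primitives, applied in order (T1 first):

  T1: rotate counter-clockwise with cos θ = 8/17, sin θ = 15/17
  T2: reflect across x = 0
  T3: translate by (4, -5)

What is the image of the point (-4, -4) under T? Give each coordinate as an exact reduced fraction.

T(p) = (40/17, -177/17)

T1 rotate counter-clockwise with cos θ = 8/17, sin θ = 15/17: (-4, -4) → (28/17, -92/17)
T2 reflect across x = 0: (28/17, -92/17) → (-28/17, -92/17)
T3 translate by (4, -5): (-28/17, -92/17) → (40/17, -177/17)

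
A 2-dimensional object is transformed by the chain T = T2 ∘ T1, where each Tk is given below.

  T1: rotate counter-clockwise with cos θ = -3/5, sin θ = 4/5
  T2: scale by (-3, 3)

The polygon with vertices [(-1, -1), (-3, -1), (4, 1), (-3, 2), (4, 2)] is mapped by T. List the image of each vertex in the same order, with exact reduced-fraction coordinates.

image vertices: (-21/5, -3/5), (-39/5, -27/5), (48/5, 39/5), (-3/5, -54/5), (12, 6)

T1 rotate counter-clockwise with cos θ = -3/5, sin θ = 4/5: (-1, -1) → (7/5, -1/5); (-3, -1) → (13/5, -9/5); (4, 1) → (-16/5, 13/5); (-3, 2) → (1/5, -18/5); (4, 2) → (-4, 2)
T2 scale by (-3, 3): (7/5, -1/5) → (-21/5, -3/5); (13/5, -9/5) → (-39/5, -27/5); (-16/5, 13/5) → (48/5, 39/5); (1/5, -18/5) → (-3/5, -54/5); (-4, 2) → (12, 6)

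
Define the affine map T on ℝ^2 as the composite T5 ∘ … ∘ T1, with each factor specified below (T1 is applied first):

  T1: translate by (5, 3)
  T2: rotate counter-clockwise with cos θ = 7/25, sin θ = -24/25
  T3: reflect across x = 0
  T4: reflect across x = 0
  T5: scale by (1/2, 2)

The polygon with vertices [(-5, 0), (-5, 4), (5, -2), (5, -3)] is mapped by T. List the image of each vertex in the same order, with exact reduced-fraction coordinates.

T1 translate by (5, 3): (-5, 0) → (0, 3); (-5, 4) → (0, 7); (5, -2) → (10, 1); (5, -3) → (10, 0)
T2 rotate counter-clockwise with cos θ = 7/25, sin θ = -24/25: (0, 3) → (72/25, 21/25); (0, 7) → (168/25, 49/25); (10, 1) → (94/25, -233/25); (10, 0) → (14/5, -48/5)
T3 reflect across x = 0: (72/25, 21/25) → (-72/25, 21/25); (168/25, 49/25) → (-168/25, 49/25); (94/25, -233/25) → (-94/25, -233/25); (14/5, -48/5) → (-14/5, -48/5)
T4 reflect across x = 0: (-72/25, 21/25) → (72/25, 21/25); (-168/25, 49/25) → (168/25, 49/25); (-94/25, -233/25) → (94/25, -233/25); (-14/5, -48/5) → (14/5, -48/5)
T5 scale by (1/2, 2): (72/25, 21/25) → (36/25, 42/25); (168/25, 49/25) → (84/25, 98/25); (94/25, -233/25) → (47/25, -466/25); (14/5, -48/5) → (7/5, -96/5)

image vertices: (36/25, 42/25), (84/25, 98/25), (47/25, -466/25), (7/5, -96/5)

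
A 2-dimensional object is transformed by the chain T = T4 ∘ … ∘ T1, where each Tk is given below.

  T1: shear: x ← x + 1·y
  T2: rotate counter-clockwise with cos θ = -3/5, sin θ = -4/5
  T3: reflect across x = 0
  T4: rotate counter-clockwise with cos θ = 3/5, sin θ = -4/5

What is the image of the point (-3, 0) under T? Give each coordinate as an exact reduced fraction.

T(p) = (21/25, 72/25)

T1 shear: x ← x + 1·y: (-3, 0) → (-3, 0)
T2 rotate counter-clockwise with cos θ = -3/5, sin θ = -4/5: (-3, 0) → (9/5, 12/5)
T3 reflect across x = 0: (9/5, 12/5) → (-9/5, 12/5)
T4 rotate counter-clockwise with cos θ = 3/5, sin θ = -4/5: (-9/5, 12/5) → (21/25, 72/25)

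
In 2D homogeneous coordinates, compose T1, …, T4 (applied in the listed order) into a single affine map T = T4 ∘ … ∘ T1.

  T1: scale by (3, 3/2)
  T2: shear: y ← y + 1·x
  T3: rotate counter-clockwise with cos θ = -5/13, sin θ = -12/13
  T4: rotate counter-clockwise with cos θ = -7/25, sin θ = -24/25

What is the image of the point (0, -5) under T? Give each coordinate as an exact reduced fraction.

T(p) = (306/65, 759/130)

T1 scale by (3, 3/2): (0, -5) → (0, -15/2)
T2 shear: y ← y + 1·x: (0, -15/2) → (0, -15/2)
T3 rotate counter-clockwise with cos θ = -5/13, sin θ = -12/13: (0, -15/2) → (-90/13, 75/26)
T4 rotate counter-clockwise with cos θ = -7/25, sin θ = -24/25: (-90/13, 75/26) → (306/65, 759/130)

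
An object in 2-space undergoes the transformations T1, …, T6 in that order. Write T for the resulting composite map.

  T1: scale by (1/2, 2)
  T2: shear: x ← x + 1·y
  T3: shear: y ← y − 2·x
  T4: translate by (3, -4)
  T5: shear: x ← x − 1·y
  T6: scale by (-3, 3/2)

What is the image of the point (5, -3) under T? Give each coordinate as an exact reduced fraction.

T1 scale by (1/2, 2): (5, -3) → (5/2, -6)
T2 shear: x ← x + 1·y: (5/2, -6) → (-7/2, -6)
T3 shear: y ← y − 2·x: (-7/2, -6) → (-7/2, 1)
T4 translate by (3, -4): (-7/2, 1) → (-1/2, -3)
T5 shear: x ← x − 1·y: (-1/2, -3) → (5/2, -3)
T6 scale by (-3, 3/2): (5/2, -3) → (-15/2, -9/2)

T(p) = (-15/2, -9/2)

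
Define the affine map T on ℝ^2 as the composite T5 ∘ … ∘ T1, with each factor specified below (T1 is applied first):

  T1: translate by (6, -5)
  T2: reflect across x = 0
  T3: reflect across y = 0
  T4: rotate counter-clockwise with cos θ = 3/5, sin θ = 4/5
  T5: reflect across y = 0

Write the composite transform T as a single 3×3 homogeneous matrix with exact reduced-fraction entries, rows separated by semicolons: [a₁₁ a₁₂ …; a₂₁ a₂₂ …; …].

T = [-3/5 4/5 -38/5; 4/5 3/5 9/5; 0 0 1]

T1 = [1 0 6; 0 1 -5; 0 0 1]
T2·T1 = [-1 0 -6; 0 1 -5; 0 0 1]
T3·…·T1 = [-1 0 -6; 0 -1 5; 0 0 1]
T4·…·T1 = [-3/5 4/5 -38/5; -4/5 -3/5 -9/5; 0 0 1]
T5·…·T1 = [-3/5 4/5 -38/5; 4/5 3/5 9/5; 0 0 1]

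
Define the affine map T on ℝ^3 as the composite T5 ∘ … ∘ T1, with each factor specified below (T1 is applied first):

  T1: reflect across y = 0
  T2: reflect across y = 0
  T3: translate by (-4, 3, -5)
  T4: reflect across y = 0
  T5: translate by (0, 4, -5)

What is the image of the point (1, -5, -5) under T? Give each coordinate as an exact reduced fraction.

T(p) = (-3, 6, -15)

T1 reflect across y = 0: (1, -5, -5) → (1, 5, -5)
T2 reflect across y = 0: (1, 5, -5) → (1, -5, -5)
T3 translate by (-4, 3, -5): (1, -5, -5) → (-3, -2, -10)
T4 reflect across y = 0: (-3, -2, -10) → (-3, 2, -10)
T5 translate by (0, 4, -5): (-3, 2, -10) → (-3, 6, -15)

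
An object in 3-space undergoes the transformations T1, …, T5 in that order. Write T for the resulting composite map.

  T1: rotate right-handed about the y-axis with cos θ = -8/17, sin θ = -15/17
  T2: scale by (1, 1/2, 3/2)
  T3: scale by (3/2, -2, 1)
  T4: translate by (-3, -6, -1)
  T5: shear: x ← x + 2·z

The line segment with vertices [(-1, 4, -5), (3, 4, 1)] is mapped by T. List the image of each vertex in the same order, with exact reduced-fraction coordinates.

image vertices: (229/34, -10, 41/34), (-65/34, -10, 77/34)

T1 rotate right-handed about the y-axis with cos θ = -8/17, sin θ = -15/17: (-1, 4, -5) → (83/17, 4, 25/17); (3, 4, 1) → (-39/17, 4, 37/17)
T2 scale by (1, 1/2, 3/2): (83/17, 4, 25/17) → (83/17, 2, 75/34); (-39/17, 4, 37/17) → (-39/17, 2, 111/34)
T3 scale by (3/2, -2, 1): (83/17, 2, 75/34) → (249/34, -4, 75/34); (-39/17, 2, 111/34) → (-117/34, -4, 111/34)
T4 translate by (-3, -6, -1): (249/34, -4, 75/34) → (147/34, -10, 41/34); (-117/34, -4, 111/34) → (-219/34, -10, 77/34)
T5 shear: x ← x + 2·z: (147/34, -10, 41/34) → (229/34, -10, 41/34); (-219/34, -10, 77/34) → (-65/34, -10, 77/34)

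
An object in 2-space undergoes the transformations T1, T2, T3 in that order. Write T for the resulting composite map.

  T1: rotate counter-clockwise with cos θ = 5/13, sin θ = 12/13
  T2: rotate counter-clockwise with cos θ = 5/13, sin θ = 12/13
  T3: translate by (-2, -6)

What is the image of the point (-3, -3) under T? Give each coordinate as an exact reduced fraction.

T1 rotate counter-clockwise with cos θ = 5/13, sin θ = 12/13: (-3, -3) → (21/13, -51/13)
T2 rotate counter-clockwise with cos θ = 5/13, sin θ = 12/13: (21/13, -51/13) → (717/169, -3/169)
T3 translate by (-2, -6): (717/169, -3/169) → (379/169, -1017/169)

T(p) = (379/169, -1017/169)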